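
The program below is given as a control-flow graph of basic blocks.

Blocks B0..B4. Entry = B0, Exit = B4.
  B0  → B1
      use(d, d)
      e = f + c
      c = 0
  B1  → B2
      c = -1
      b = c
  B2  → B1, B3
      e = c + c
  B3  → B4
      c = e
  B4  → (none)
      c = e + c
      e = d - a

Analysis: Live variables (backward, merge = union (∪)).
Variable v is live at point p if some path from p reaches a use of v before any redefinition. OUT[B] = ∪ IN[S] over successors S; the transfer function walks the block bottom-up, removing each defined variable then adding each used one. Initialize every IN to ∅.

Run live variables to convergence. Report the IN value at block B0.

Answer: {a, c, d, f}

Working:
Fixpoint table:
  B0:   IN={a, c, d, f}   OUT={a, d}
  B1:   IN={a, d}   OUT={a, c, d}
  B2:   IN={a, c, d}   OUT={a, d, e}
  B3:   IN={a, d, e}   OUT={a, c, d, e}
  B4:   IN={a, c, d, e}   OUT={}

Merge at B0: OUT[B0] = IN[B1] = {a, d}
Applying B0's transfer function to that OUT value gives IN[B0] (row B0 above).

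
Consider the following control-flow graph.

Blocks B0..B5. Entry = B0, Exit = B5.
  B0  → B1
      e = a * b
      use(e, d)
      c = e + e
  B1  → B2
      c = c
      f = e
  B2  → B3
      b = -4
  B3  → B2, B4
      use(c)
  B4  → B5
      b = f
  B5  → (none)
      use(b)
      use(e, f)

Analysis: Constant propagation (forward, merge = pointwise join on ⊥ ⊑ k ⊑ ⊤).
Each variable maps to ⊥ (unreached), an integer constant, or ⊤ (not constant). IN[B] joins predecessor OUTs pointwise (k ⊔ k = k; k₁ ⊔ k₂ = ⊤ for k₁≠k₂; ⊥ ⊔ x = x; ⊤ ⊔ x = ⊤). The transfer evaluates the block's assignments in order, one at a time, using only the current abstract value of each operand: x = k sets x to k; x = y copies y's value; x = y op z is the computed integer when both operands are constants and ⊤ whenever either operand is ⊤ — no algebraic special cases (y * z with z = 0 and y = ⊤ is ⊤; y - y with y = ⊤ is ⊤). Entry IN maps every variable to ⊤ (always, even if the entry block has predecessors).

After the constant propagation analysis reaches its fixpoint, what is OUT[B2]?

Fixpoint table:
  B0:  IN=(all ⊤)  OUT=(all ⊤)
  B1:  IN=(all ⊤)  OUT=(all ⊤)
  B2:  IN=(all ⊤)  OUT={b:-4; rest ⊤}
  B3:  IN={b:-4; rest ⊤}  OUT={b:-4; rest ⊤}
  B4:  IN={b:-4; rest ⊤}  OUT=(all ⊤)
  B5:  IN=(all ⊤)  OUT=(all ⊤)

Merge at B2: IN[B2] = OUT[B1] ⊔ OUT[B3] = {a: ⊤, b: ⊤, c: ⊤, d: ⊤, e: ⊤, f: ⊤}
Applying B2's transfer function to that IN value gives OUT[B2] (row B2 above).

Answer: {a: ⊤, b: -4, c: ⊤, d: ⊤, e: ⊤, f: ⊤}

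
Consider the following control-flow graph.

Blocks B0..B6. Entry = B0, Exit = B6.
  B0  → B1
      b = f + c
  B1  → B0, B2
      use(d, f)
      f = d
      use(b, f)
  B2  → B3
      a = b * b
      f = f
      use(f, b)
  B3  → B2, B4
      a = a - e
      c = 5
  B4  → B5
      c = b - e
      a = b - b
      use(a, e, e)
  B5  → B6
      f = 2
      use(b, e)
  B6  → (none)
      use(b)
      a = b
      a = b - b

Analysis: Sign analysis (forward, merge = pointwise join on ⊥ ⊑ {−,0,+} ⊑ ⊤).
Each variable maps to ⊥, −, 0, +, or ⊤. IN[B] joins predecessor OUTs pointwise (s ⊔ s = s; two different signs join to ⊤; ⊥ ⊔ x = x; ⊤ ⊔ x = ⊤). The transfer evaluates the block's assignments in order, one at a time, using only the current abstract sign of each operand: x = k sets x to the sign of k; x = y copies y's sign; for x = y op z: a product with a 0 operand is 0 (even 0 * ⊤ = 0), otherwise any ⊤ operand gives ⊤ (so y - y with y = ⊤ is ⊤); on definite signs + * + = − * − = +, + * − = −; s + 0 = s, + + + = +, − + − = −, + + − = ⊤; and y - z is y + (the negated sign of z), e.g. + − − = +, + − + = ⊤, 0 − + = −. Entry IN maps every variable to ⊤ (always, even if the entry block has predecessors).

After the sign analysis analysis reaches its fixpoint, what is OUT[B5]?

Fixpoint table:
  B0:   IN=(all ⊤)   OUT=(all ⊤)
  B1:   IN=(all ⊤)   OUT=(all ⊤)
  B2:   IN=(all ⊤)   OUT=(all ⊤)
  B3:   IN=(all ⊤)   OUT={c:+; rest ⊤}
  B4:   IN={c:+; rest ⊤}   OUT=(all ⊤)
  B5:   IN=(all ⊤)   OUT={f:+; rest ⊤}
  B6:   IN={f:+; rest ⊤}   OUT={f:+; rest ⊤}

Merge at B5: IN[B5] = OUT[B4] = {a: ⊤, b: ⊤, c: ⊤, d: ⊤, e: ⊤, f: ⊤}
Applying B5's transfer function to that IN value gives OUT[B5] (row B5 above).

Answer: {a: ⊤, b: ⊤, c: ⊤, d: ⊤, e: ⊤, f: +}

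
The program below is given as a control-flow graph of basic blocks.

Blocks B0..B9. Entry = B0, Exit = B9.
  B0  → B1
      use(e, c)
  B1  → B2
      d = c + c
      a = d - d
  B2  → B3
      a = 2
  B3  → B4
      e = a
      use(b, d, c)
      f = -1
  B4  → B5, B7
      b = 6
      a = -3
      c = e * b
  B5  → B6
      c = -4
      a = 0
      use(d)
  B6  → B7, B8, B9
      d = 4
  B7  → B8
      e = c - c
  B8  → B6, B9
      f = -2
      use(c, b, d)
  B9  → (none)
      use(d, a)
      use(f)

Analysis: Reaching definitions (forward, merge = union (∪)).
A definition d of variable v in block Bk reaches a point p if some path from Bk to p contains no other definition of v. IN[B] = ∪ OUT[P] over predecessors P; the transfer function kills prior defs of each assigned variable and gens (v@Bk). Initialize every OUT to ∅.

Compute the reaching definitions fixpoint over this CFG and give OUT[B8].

Answer: {a@B4, a@B5, b@B4, c@B4, c@B5, d@B1, d@B6, e@B3, e@B7, f@B8}

Trace:
Per-block solution:
  B0: | IN={} | OUT={}
  B1: | IN={} | OUT={a@B1, d@B1}
  B2: | IN={a@B1, d@B1} | OUT={a@B2, d@B1}
  B3: | IN={a@B2, d@B1} | OUT={a@B2, d@B1, e@B3, f@B3}
  B4: | IN={a@B2, d@B1, e@B3, f@B3} | OUT={a@B4, b@B4, c@B4, d@B1, e@B3, f@B3}
  B5: | IN={a@B4, b@B4, c@B4, d@B1, e@B3, f@B3} | OUT={a@B5, b@B4, c@B5, d@B1, e@B3, f@B3}
  B6: | IN={a@B4, a@B5, b@B4, c@B4, c@B5, d@B1, d@B6, e@B3, e@B7, f@B3, f@B8} | OUT={a@B4, a@B5, b@B4, c@B4, c@B5, d@B6, e@B3, e@B7, f@B3, f@B8}
  B7: | IN={a@B4, a@B5, b@B4, c@B4, c@B5, d@B1, d@B6, e@B3, e@B7, f@B3, f@B8} | OUT={a@B4, a@B5, b@B4, c@B4, c@B5, d@B1, d@B6, e@B7, f@B3, f@B8}
  B8: | IN={a@B4, a@B5, b@B4, c@B4, c@B5, d@B1, d@B6, e@B3, e@B7, f@B3, f@B8} | OUT={a@B4, a@B5, b@B4, c@B4, c@B5, d@B1, d@B6, e@B3, e@B7, f@B8}
  B9: | IN={a@B4, a@B5, b@B4, c@B4, c@B5, d@B1, d@B6, e@B3, e@B7, f@B3, f@B8} | OUT={a@B4, a@B5, b@B4, c@B4, c@B5, d@B1, d@B6, e@B3, e@B7, f@B3, f@B8}

Merge at B8: IN[B8] = OUT[B6] ⊔ OUT[B7] = {a@B4, a@B5, b@B4, c@B4, c@B5, d@B1, d@B6, e@B3, e@B7, f@B3, f@B8}
Applying B8's transfer function to that IN value gives OUT[B8] (row B8 above).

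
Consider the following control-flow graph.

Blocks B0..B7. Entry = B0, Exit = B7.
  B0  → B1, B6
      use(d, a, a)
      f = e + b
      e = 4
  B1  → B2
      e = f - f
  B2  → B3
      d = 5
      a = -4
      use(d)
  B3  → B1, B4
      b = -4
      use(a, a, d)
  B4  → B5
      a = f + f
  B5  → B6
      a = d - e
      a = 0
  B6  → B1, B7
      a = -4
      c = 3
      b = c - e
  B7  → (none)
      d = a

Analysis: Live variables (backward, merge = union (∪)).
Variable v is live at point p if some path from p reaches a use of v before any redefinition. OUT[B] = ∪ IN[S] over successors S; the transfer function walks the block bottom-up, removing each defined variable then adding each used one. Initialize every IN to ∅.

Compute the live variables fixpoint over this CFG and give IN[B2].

Converged values:
  B0:   IN={a, b, d, e}   OUT={e, f}
  B1:   IN={f}   OUT={e, f}
  B2:   IN={e, f}   OUT={a, d, e, f}
  B3:   IN={a, d, e, f}   OUT={d, e, f}
  B4:   IN={d, e, f}   OUT={d, e, f}
  B5:   IN={d, e, f}   OUT={e, f}
  B6:   IN={e, f}   OUT={a, f}
  B7:   IN={a}   OUT={}

Merge at B2: OUT[B2] = IN[B3] = {a, d, e, f}
Applying B2's transfer function to that OUT value gives IN[B2] (row B2 above).

Answer: {e, f}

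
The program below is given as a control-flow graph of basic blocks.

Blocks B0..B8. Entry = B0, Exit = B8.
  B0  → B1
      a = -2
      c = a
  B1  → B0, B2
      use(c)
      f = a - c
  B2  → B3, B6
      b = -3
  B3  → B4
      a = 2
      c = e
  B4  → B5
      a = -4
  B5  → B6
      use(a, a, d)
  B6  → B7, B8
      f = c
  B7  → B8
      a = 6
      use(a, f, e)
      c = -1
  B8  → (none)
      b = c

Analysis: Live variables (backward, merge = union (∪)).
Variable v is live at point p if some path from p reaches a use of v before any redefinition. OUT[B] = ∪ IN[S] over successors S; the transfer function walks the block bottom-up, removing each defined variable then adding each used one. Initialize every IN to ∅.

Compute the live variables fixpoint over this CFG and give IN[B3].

Converged values:
  B0:   IN={d, e}   OUT={a, c, d, e}
  B1:   IN={a, c, d, e}   OUT={c, d, e}
  B2:   IN={c, d, e}   OUT={c, d, e}
  B3:   IN={d, e}   OUT={c, d, e}
  B4:   IN={c, d, e}   OUT={a, c, d, e}
  B5:   IN={a, c, d, e}   OUT={c, e}
  B6:   IN={c, e}   OUT={c, e, f}
  B7:   IN={e, f}   OUT={c}
  B8:   IN={c}   OUT={}

Merge at B3: OUT[B3] = IN[B4] = {c, d, e}
Applying B3's transfer function to that OUT value gives IN[B3] (row B3 above).

Answer: {d, e}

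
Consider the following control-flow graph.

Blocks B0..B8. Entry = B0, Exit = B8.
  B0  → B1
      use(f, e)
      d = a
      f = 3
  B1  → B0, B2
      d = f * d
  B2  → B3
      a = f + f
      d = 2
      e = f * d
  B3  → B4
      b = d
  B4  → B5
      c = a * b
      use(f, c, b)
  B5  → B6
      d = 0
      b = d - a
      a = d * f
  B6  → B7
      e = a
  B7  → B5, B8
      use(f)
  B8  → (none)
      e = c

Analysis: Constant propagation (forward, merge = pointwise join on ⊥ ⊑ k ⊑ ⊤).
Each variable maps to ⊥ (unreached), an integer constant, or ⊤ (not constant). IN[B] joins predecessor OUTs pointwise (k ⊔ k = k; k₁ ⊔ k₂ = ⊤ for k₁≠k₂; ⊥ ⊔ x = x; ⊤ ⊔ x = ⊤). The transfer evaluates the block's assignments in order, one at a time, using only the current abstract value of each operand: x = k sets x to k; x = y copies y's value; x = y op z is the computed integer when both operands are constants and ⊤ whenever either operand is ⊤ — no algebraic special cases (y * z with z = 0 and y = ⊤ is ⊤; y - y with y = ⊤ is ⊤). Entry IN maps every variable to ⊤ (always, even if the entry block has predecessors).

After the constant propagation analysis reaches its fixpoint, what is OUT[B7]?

Answer: {a: 0, b: ⊤, c: 12, d: 0, e: 0, f: 3}

Working:
Converged values:
  B0: | IN=(all ⊤) | OUT={f:3; rest ⊤}
  B1: | IN={f:3; rest ⊤} | OUT={f:3; rest ⊤}
  B2: | IN={f:3; rest ⊤} | OUT={a:6, d:2, e:6, f:3; rest ⊤}
  B3: | IN={a:6, d:2, e:6, f:3; rest ⊤} | OUT={a:6, b:2, d:2, e:6, f:3; rest ⊤}
  B4: | IN={a:6, b:2, d:2, e:6, f:3; rest ⊤} | OUT={a:6, b:2, c:12, d:2, e:6, f:3; rest ⊤}
  B5: | IN={c:12, f:3; rest ⊤} | OUT={a:0, c:12, d:0, f:3; rest ⊤}
  B6: | IN={a:0, c:12, d:0, f:3; rest ⊤} | OUT={a:0, c:12, d:0, e:0, f:3; rest ⊤}
  B7: | IN={a:0, c:12, d:0, e:0, f:3; rest ⊤} | OUT={a:0, c:12, d:0, e:0, f:3; rest ⊤}
  B8: | IN={a:0, c:12, d:0, e:0, f:3; rest ⊤} | OUT={a:0, c:12, d:0, e:12, f:3; rest ⊤}

Merge at B7: IN[B7] = OUT[B6] = {a: 0, b: ⊤, c: 12, d: 0, e: 0, f: 3}
Applying B7's transfer function to that IN value gives OUT[B7] (row B7 above).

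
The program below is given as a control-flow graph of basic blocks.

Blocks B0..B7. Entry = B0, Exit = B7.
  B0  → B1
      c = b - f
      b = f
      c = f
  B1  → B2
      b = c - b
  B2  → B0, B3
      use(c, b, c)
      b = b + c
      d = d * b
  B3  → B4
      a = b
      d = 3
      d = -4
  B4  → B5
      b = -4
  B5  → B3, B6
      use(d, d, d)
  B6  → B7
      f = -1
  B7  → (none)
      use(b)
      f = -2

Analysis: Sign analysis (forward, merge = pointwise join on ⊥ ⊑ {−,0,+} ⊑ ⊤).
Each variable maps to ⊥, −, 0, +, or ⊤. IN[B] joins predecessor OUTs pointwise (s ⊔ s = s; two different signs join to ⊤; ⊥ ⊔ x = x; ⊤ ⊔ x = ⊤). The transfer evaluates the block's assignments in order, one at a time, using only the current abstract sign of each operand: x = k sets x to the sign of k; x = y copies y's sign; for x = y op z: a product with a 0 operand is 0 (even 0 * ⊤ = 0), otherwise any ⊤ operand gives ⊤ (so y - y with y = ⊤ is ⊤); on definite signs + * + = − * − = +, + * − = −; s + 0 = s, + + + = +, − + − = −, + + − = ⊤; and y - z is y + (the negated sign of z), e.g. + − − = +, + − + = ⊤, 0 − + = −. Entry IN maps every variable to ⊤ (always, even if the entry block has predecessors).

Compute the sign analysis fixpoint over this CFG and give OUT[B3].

Converged values:
  B0:   IN=(all ⊤)   OUT=(all ⊤)
  B1:   IN=(all ⊤)   OUT=(all ⊤)
  B2:   IN=(all ⊤)   OUT=(all ⊤)
  B3:   IN=(all ⊤)   OUT={d:-; rest ⊤}
  B4:   IN={d:-; rest ⊤}   OUT={b:-, d:-; rest ⊤}
  B5:   IN={b:-, d:-; rest ⊤}   OUT={b:-, d:-; rest ⊤}
  B6:   IN={b:-, d:-; rest ⊤}   OUT={b:-, d:-, f:-; rest ⊤}
  B7:   IN={b:-, d:-, f:-; rest ⊤}   OUT={b:-, d:-, f:-; rest ⊤}

Merge at B3: IN[B3] = OUT[B2] ⊔ OUT[B5] = {a: ⊤, b: ⊤, c: ⊤, d: ⊤, e: ⊤, f: ⊤}
Applying B3's transfer function to that IN value gives OUT[B3] (row B3 above).

Answer: {a: ⊤, b: ⊤, c: ⊤, d: -, e: ⊤, f: ⊤}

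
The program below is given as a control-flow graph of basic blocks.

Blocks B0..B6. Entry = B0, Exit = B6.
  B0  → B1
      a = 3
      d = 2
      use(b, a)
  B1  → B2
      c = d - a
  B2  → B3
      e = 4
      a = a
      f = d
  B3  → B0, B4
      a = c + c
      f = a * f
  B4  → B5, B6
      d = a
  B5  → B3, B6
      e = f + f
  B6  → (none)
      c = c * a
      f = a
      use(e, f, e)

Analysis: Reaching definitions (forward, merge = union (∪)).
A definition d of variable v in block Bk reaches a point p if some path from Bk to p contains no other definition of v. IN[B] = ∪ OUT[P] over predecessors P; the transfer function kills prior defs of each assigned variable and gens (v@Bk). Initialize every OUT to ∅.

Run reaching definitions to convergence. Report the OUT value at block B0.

Fixpoint table:
  B0:  IN={a@B3, c@B1, d@B0, d@B4, e@B2, e@B5, f@B3}  OUT={a@B0, c@B1, d@B0, e@B2, e@B5, f@B3}
  B1:  IN={a@B0, c@B1, d@B0, e@B2, e@B5, f@B3}  OUT={a@B0, c@B1, d@B0, e@B2, e@B5, f@B3}
  B2:  IN={a@B0, c@B1, d@B0, e@B2, e@B5, f@B3}  OUT={a@B2, c@B1, d@B0, e@B2, f@B2}
  B3:  IN={a@B2, a@B3, c@B1, d@B0, d@B4, e@B2, e@B5, f@B2, f@B3}  OUT={a@B3, c@B1, d@B0, d@B4, e@B2, e@B5, f@B3}
  B4:  IN={a@B3, c@B1, d@B0, d@B4, e@B2, e@B5, f@B3}  OUT={a@B3, c@B1, d@B4, e@B2, e@B5, f@B3}
  B5:  IN={a@B3, c@B1, d@B4, e@B2, e@B5, f@B3}  OUT={a@B3, c@B1, d@B4, e@B5, f@B3}
  B6:  IN={a@B3, c@B1, d@B4, e@B2, e@B5, f@B3}  OUT={a@B3, c@B6, d@B4, e@B2, e@B5, f@B6}

Merge at B0 (entry node, so the boundary value {} is joined with the incoming edge(s)): IN[B0] = {} ⊔ OUT[B3] = {a@B3, c@B1, d@B0, d@B4, e@B2, e@B5, f@B3}
Applying B0's transfer function to that IN value gives OUT[B0] (row B0 above).

Answer: {a@B0, c@B1, d@B0, e@B2, e@B5, f@B3}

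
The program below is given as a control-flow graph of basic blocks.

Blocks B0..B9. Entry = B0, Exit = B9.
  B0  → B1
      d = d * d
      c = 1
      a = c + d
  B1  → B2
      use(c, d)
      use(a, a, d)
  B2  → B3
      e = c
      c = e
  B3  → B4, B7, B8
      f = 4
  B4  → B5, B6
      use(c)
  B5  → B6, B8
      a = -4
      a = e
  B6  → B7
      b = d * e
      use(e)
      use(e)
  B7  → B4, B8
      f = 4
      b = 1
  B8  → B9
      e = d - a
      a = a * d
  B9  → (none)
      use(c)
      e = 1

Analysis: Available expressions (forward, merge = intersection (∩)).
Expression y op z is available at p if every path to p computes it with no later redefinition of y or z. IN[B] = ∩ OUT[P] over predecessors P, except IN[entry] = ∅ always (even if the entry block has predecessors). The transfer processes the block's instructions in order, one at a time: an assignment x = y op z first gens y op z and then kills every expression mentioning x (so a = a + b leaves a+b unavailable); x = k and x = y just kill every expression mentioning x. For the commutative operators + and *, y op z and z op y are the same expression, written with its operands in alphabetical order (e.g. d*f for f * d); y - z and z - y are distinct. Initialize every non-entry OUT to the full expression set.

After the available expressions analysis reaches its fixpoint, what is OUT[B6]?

Converged values:
  B0: | IN={} | OUT={c+d}
  B1: | IN={c+d} | OUT={c+d}
  B2: | IN={c+d} | OUT={}
  B3: | IN={} | OUT={}
  B4: | IN={} | OUT={}
  B5: | IN={} | OUT={}
  B6: | IN={} | OUT={d*e}
  B7: | IN={} | OUT={}
  B8: | IN={} | OUT={}
  B9: | IN={} | OUT={}

Merge at B6: IN[B6] = OUT[B4] ∩ OUT[B5] = {}
Applying B6's transfer function to that IN value gives OUT[B6] (row B6 above).

Answer: {d*e}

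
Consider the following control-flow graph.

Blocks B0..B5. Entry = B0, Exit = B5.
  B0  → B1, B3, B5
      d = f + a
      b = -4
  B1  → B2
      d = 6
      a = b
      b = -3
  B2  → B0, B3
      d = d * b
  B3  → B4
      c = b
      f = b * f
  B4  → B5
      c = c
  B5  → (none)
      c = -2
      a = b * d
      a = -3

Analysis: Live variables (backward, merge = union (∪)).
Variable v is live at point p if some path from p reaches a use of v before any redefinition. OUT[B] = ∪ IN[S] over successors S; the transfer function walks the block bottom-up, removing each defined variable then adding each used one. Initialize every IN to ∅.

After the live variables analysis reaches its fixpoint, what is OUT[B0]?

Answer: {b, d, f}

Working:
Fixpoint table:
  B0:   IN={a, f}   OUT={b, d, f}
  B1:   IN={b, f}   OUT={a, b, d, f}
  B2:   IN={a, b, d, f}   OUT={a, b, d, f}
  B3:   IN={b, d, f}   OUT={b, c, d}
  B4:   IN={b, c, d}   OUT={b, d}
  B5:   IN={b, d}   OUT={}

Merge at B0: OUT[B0] = IN[B1] ⊔ IN[B3] ⊔ IN[B5] = {b, d, f}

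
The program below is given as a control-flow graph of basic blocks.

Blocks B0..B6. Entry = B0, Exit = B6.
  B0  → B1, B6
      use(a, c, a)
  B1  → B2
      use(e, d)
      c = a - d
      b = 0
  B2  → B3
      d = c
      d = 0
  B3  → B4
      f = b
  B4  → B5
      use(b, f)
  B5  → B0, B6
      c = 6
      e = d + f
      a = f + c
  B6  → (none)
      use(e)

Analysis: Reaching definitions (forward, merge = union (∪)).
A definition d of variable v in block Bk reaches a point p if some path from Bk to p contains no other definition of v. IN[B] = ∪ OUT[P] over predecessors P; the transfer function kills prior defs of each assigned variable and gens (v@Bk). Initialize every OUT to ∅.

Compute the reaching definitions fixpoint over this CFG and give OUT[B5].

Fixpoint table:
  B0:   IN={a@B5, b@B1, c@B5, d@B2, e@B5, f@B3}   OUT={a@B5, b@B1, c@B5, d@B2, e@B5, f@B3}
  B1:   IN={a@B5, b@B1, c@B5, d@B2, e@B5, f@B3}   OUT={a@B5, b@B1, c@B1, d@B2, e@B5, f@B3}
  B2:   IN={a@B5, b@B1, c@B1, d@B2, e@B5, f@B3}   OUT={a@B5, b@B1, c@B1, d@B2, e@B5, f@B3}
  B3:   IN={a@B5, b@B1, c@B1, d@B2, e@B5, f@B3}   OUT={a@B5, b@B1, c@B1, d@B2, e@B5, f@B3}
  B4:   IN={a@B5, b@B1, c@B1, d@B2, e@B5, f@B3}   OUT={a@B5, b@B1, c@B1, d@B2, e@B5, f@B3}
  B5:   IN={a@B5, b@B1, c@B1, d@B2, e@B5, f@B3}   OUT={a@B5, b@B1, c@B5, d@B2, e@B5, f@B3}
  B6:   IN={a@B5, b@B1, c@B5, d@B2, e@B5, f@B3}   OUT={a@B5, b@B1, c@B5, d@B2, e@B5, f@B3}

Merge at B5: IN[B5] = OUT[B4] = {a@B5, b@B1, c@B1, d@B2, e@B5, f@B3}
Applying B5's transfer function to that IN value gives OUT[B5] (row B5 above).

Answer: {a@B5, b@B1, c@B5, d@B2, e@B5, f@B3}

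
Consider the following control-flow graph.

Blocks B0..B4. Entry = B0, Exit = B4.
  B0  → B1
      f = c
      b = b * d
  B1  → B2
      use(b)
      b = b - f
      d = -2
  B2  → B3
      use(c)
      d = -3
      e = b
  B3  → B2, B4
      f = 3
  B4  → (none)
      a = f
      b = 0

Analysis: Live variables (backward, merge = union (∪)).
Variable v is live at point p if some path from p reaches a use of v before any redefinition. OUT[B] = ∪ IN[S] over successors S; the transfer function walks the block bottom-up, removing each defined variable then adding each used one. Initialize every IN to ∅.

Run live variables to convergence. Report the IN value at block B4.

Per-block solution:
  B0:   IN={b, c, d}   OUT={b, c, f}
  B1:   IN={b, c, f}   OUT={b, c}
  B2:   IN={b, c}   OUT={b, c}
  B3:   IN={b, c}   OUT={b, c, f}
  B4:   IN={f}   OUT={}

B4 is the boundary node: OUT[B4] = {}
Applying B4's transfer function to that OUT value gives IN[B4] (row B4 above).

Answer: {f}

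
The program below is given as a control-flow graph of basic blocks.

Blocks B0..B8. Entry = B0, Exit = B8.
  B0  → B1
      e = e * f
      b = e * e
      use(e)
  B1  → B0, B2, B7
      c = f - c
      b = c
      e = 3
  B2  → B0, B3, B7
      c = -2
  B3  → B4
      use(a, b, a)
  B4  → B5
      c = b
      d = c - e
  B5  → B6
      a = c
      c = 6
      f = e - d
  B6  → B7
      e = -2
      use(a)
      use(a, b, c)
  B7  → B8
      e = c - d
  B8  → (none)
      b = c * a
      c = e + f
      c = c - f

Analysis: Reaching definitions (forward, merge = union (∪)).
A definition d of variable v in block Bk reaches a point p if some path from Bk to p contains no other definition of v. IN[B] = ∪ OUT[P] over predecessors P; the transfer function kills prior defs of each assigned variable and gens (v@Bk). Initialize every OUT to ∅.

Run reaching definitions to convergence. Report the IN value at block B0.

Answer: {b@B1, c@B1, c@B2, e@B1}

Derivation:
Fixpoint table:
  B0: | IN={b@B1, c@B1, c@B2, e@B1} | OUT={b@B0, c@B1, c@B2, e@B0}
  B1: | IN={b@B0, c@B1, c@B2, e@B0} | OUT={b@B1, c@B1, e@B1}
  B2: | IN={b@B1, c@B1, e@B1} | OUT={b@B1, c@B2, e@B1}
  B3: | IN={b@B1, c@B2, e@B1} | OUT={b@B1, c@B2, e@B1}
  B4: | IN={b@B1, c@B2, e@B1} | OUT={b@B1, c@B4, d@B4, e@B1}
  B5: | IN={b@B1, c@B4, d@B4, e@B1} | OUT={a@B5, b@B1, c@B5, d@B4, e@B1, f@B5}
  B6: | IN={a@B5, b@B1, c@B5, d@B4, e@B1, f@B5} | OUT={a@B5, b@B1, c@B5, d@B4, e@B6, f@B5}
  B7: | IN={a@B5, b@B1, c@B1, c@B2, c@B5, d@B4, e@B1, e@B6, f@B5} | OUT={a@B5, b@B1, c@B1, c@B2, c@B5, d@B4, e@B7, f@B5}
  B8: | IN={a@B5, b@B1, c@B1, c@B2, c@B5, d@B4, e@B7, f@B5} | OUT={a@B5, b@B8, c@B8, d@B4, e@B7, f@B5}

Merge at B0 (entry node, so the boundary value {} is joined with the incoming edge(s)): IN[B0] = {} ⊔ OUT[B1] ⊔ OUT[B2] = {b@B1, c@B1, c@B2, e@B1}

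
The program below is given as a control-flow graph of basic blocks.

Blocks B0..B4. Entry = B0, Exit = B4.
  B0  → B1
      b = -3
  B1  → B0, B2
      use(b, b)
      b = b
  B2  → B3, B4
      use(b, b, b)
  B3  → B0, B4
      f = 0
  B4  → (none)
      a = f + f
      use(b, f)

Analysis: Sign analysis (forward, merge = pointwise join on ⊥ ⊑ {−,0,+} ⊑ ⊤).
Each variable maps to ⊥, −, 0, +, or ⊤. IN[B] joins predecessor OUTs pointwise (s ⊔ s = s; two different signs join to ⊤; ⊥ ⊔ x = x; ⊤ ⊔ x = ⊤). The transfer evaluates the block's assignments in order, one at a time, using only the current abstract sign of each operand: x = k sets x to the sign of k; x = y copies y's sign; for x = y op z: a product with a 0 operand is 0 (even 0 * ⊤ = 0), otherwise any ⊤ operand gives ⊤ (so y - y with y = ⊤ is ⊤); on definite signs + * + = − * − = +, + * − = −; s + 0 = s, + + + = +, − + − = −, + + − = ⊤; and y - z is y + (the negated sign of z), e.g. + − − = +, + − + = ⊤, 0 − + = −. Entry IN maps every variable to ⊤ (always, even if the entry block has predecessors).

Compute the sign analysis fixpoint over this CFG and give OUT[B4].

Answer: {a: ⊤, b: -, c: ⊤, d: ⊤, e: ⊤, f: ⊤}

Derivation:
Per-block solution:
  B0:  IN=(all ⊤)  OUT={b:-; rest ⊤}
  B1:  IN={b:-; rest ⊤}  OUT={b:-; rest ⊤}
  B2:  IN={b:-; rest ⊤}  OUT={b:-; rest ⊤}
  B3:  IN={b:-; rest ⊤}  OUT={b:-, f:0; rest ⊤}
  B4:  IN={b:-; rest ⊤}  OUT={b:-; rest ⊤}

Merge at B4: IN[B4] = OUT[B2] ⊔ OUT[B3] = {a: ⊤, b: -, c: ⊤, d: ⊤, e: ⊤, f: ⊤}
Applying B4's transfer function to that IN value gives OUT[B4] (row B4 above).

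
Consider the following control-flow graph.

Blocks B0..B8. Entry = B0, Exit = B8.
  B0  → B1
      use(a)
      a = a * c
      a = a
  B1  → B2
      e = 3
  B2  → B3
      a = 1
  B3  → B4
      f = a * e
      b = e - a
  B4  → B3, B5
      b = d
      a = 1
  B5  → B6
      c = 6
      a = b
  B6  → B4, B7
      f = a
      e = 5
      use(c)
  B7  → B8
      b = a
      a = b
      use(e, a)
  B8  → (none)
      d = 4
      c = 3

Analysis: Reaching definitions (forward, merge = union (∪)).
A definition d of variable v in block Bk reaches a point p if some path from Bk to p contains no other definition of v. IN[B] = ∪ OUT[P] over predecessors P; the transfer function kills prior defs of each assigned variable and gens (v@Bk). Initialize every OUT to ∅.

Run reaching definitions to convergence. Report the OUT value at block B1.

Answer: {a@B0, e@B1}

Derivation:
Per-block solution:
  B0:   IN={}   OUT={a@B0}
  B1:   IN={a@B0}   OUT={a@B0, e@B1}
  B2:   IN={a@B0, e@B1}   OUT={a@B2, e@B1}
  B3:   IN={a@B2, a@B4, b@B4, c@B5, e@B1, e@B6, f@B3, f@B6}   OUT={a@B2, a@B4, b@B3, c@B5, e@B1, e@B6, f@B3}
  B4:   IN={a@B2, a@B4, a@B5, b@B3, b@B4, c@B5, e@B1, e@B6, f@B3, f@B6}   OUT={a@B4, b@B4, c@B5, e@B1, e@B6, f@B3, f@B6}
  B5:   IN={a@B4, b@B4, c@B5, e@B1, e@B6, f@B3, f@B6}   OUT={a@B5, b@B4, c@B5, e@B1, e@B6, f@B3, f@B6}
  B6:   IN={a@B5, b@B4, c@B5, e@B1, e@B6, f@B3, f@B6}   OUT={a@B5, b@B4, c@B5, e@B6, f@B6}
  B7:   IN={a@B5, b@B4, c@B5, e@B6, f@B6}   OUT={a@B7, b@B7, c@B5, e@B6, f@B6}
  B8:   IN={a@B7, b@B7, c@B5, e@B6, f@B6}   OUT={a@B7, b@B7, c@B8, d@B8, e@B6, f@B6}

Merge at B1: IN[B1] = OUT[B0] = {a@B0}
Applying B1's transfer function to that IN value gives OUT[B1] (row B1 above).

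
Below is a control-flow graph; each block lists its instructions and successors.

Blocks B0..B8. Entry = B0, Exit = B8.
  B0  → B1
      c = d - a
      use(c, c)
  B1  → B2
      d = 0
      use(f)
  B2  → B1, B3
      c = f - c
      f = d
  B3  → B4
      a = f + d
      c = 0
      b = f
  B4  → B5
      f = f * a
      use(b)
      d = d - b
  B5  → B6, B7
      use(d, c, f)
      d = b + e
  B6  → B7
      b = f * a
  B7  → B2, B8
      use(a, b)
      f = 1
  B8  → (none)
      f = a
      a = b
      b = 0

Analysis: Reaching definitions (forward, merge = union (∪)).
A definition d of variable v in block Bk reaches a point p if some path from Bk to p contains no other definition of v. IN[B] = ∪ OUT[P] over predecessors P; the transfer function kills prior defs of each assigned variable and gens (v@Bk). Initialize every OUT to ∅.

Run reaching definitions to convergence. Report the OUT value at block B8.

Per-block solution:
  B0: | IN={} | OUT={c@B0}
  B1: | IN={a@B3, b@B3, b@B6, c@B0, c@B2, d@B1, d@B5, f@B2} | OUT={a@B3, b@B3, b@B6, c@B0, c@B2, d@B1, f@B2}
  B2: | IN={a@B3, b@B3, b@B6, c@B0, c@B2, c@B3, d@B1, d@B5, f@B2, f@B7} | OUT={a@B3, b@B3, b@B6, c@B2, d@B1, d@B5, f@B2}
  B3: | IN={a@B3, b@B3, b@B6, c@B2, d@B1, d@B5, f@B2} | OUT={a@B3, b@B3, c@B3, d@B1, d@B5, f@B2}
  B4: | IN={a@B3, b@B3, c@B3, d@B1, d@B5, f@B2} | OUT={a@B3, b@B3, c@B3, d@B4, f@B4}
  B5: | IN={a@B3, b@B3, c@B3, d@B4, f@B4} | OUT={a@B3, b@B3, c@B3, d@B5, f@B4}
  B6: | IN={a@B3, b@B3, c@B3, d@B5, f@B4} | OUT={a@B3, b@B6, c@B3, d@B5, f@B4}
  B7: | IN={a@B3, b@B3, b@B6, c@B3, d@B5, f@B4} | OUT={a@B3, b@B3, b@B6, c@B3, d@B5, f@B7}
  B8: | IN={a@B3, b@B3, b@B6, c@B3, d@B5, f@B7} | OUT={a@B8, b@B8, c@B3, d@B5, f@B8}

Merge at B8: IN[B8] = OUT[B7] = {a@B3, b@B3, b@B6, c@B3, d@B5, f@B7}
Applying B8's transfer function to that IN value gives OUT[B8] (row B8 above).

Answer: {a@B8, b@B8, c@B3, d@B5, f@B8}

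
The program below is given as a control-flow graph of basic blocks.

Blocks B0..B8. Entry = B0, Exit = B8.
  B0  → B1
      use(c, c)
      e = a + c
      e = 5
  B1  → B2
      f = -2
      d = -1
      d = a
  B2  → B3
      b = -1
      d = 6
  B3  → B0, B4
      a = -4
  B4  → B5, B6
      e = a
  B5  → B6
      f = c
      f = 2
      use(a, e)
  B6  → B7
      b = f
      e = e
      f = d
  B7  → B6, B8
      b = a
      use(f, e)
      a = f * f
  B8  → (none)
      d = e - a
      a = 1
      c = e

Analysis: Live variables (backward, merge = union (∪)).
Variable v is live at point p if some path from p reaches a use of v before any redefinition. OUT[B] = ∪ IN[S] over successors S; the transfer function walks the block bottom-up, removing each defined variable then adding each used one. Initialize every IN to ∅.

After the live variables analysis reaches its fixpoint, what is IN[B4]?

Per-block solution:
  B0:   IN={a, c}   OUT={a, c}
  B1:   IN={a, c}   OUT={c, f}
  B2:   IN={c, f}   OUT={c, d, f}
  B3:   IN={c, d, f}   OUT={a, c, d, f}
  B4:   IN={a, c, d, f}   OUT={a, c, d, e, f}
  B5:   IN={a, c, d, e}   OUT={a, d, e, f}
  B6:   IN={a, d, e, f}   OUT={a, d, e, f}
  B7:   IN={a, d, e, f}   OUT={a, d, e, f}
  B8:   IN={a, e}   OUT={}

Merge at B4: OUT[B4] = IN[B5] ⊔ IN[B6] = {a, c, d, e, f}
Applying B4's transfer function to that OUT value gives IN[B4] (row B4 above).

Answer: {a, c, d, f}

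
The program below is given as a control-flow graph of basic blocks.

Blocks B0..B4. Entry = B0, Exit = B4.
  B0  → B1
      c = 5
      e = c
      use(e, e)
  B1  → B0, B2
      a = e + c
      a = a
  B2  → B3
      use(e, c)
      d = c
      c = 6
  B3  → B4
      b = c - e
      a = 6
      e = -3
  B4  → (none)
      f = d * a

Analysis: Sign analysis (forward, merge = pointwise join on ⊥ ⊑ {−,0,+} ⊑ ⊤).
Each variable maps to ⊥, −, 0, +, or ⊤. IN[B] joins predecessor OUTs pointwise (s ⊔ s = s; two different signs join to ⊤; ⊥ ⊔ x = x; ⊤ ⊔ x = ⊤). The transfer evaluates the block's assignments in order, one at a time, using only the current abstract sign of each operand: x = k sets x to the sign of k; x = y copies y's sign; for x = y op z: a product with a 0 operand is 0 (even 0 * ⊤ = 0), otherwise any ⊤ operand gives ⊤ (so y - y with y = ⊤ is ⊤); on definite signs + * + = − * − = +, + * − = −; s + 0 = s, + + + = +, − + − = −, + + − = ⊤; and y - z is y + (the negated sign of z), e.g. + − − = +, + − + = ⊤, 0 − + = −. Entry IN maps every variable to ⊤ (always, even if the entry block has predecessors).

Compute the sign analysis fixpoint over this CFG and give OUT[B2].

Answer: {a: +, b: ⊤, c: +, d: +, e: +, f: ⊤}

Working:
Fixpoint table:
  B0:  IN=(all ⊤)  OUT={c:+, e:+; rest ⊤}
  B1:  IN={c:+, e:+; rest ⊤}  OUT={a:+, c:+, e:+; rest ⊤}
  B2:  IN={a:+, c:+, e:+; rest ⊤}  OUT={a:+, c:+, d:+, e:+; rest ⊤}
  B3:  IN={a:+, c:+, d:+, e:+; rest ⊤}  OUT={a:+, c:+, d:+, e:-; rest ⊤}
  B4:  IN={a:+, c:+, d:+, e:-; rest ⊤}  OUT={a:+, c:+, d:+, e:-, f:+; rest ⊤}

Merge at B2: IN[B2] = OUT[B1] = {a: +, b: ⊤, c: +, d: ⊤, e: +, f: ⊤}
Applying B2's transfer function to that IN value gives OUT[B2] (row B2 above).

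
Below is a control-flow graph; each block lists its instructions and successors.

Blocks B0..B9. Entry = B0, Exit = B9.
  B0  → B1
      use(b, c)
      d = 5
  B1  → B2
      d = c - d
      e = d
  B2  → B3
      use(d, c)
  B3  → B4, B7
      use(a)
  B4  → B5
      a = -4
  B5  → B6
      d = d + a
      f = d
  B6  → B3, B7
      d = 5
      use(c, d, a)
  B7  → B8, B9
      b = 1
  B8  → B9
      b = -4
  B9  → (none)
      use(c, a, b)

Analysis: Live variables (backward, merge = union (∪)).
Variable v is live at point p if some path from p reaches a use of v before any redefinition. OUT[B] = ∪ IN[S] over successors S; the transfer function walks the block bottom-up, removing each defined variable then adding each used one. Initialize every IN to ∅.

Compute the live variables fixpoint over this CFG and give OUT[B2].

Answer: {a, c, d}

Derivation:
Converged values:
  B0: | IN={a, b, c} | OUT={a, c, d}
  B1: | IN={a, c, d} | OUT={a, c, d}
  B2: | IN={a, c, d} | OUT={a, c, d}
  B3: | IN={a, c, d} | OUT={a, c, d}
  B4: | IN={c, d} | OUT={a, c, d}
  B5: | IN={a, c, d} | OUT={a, c}
  B6: | IN={a, c} | OUT={a, c, d}
  B7: | IN={a, c} | OUT={a, b, c}
  B8: | IN={a, c} | OUT={a, b, c}
  B9: | IN={a, b, c} | OUT={}

Merge at B2: OUT[B2] = IN[B3] = {a, c, d}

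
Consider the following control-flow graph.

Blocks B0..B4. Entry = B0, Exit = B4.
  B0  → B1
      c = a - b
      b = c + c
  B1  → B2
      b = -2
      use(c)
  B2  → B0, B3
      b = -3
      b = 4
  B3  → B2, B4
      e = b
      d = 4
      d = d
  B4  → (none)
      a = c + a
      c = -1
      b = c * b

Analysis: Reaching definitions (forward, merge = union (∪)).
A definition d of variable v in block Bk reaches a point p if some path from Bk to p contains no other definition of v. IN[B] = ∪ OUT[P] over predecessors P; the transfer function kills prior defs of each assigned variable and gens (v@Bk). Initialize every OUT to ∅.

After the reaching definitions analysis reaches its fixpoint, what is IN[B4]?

Answer: {b@B2, c@B0, d@B3, e@B3}

Derivation:
Per-block solution:
  B0:   IN={b@B2, c@B0, d@B3, e@B3}   OUT={b@B0, c@B0, d@B3, e@B3}
  B1:   IN={b@B0, c@B0, d@B3, e@B3}   OUT={b@B1, c@B0, d@B3, e@B3}
  B2:   IN={b@B1, b@B2, c@B0, d@B3, e@B3}   OUT={b@B2, c@B0, d@B3, e@B3}
  B3:   IN={b@B2, c@B0, d@B3, e@B3}   OUT={b@B2, c@B0, d@B3, e@B3}
  B4:   IN={b@B2, c@B0, d@B3, e@B3}   OUT={a@B4, b@B4, c@B4, d@B3, e@B3}

Merge at B4: IN[B4] = OUT[B3] = {b@B2, c@B0, d@B3, e@B3}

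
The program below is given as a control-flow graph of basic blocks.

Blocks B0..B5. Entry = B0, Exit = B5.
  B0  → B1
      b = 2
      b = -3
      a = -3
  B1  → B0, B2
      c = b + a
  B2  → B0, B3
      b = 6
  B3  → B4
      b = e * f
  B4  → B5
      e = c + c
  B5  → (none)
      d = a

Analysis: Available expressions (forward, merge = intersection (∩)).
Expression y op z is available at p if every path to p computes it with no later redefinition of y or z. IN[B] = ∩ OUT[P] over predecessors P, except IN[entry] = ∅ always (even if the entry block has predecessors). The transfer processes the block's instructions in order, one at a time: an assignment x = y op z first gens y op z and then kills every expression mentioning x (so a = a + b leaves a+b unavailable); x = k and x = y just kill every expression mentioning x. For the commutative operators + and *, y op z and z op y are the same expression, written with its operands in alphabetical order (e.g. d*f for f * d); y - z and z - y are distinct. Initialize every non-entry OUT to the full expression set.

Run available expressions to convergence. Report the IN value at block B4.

Per-block solution:
  B0:   IN={}   OUT={}
  B1:   IN={}   OUT={a+b}
  B2:   IN={a+b}   OUT={}
  B3:   IN={}   OUT={e*f}
  B4:   IN={e*f}   OUT={c+c}
  B5:   IN={c+c}   OUT={c+c}

Merge at B4: IN[B4] = OUT[B3] = {e*f}

Answer: {e*f}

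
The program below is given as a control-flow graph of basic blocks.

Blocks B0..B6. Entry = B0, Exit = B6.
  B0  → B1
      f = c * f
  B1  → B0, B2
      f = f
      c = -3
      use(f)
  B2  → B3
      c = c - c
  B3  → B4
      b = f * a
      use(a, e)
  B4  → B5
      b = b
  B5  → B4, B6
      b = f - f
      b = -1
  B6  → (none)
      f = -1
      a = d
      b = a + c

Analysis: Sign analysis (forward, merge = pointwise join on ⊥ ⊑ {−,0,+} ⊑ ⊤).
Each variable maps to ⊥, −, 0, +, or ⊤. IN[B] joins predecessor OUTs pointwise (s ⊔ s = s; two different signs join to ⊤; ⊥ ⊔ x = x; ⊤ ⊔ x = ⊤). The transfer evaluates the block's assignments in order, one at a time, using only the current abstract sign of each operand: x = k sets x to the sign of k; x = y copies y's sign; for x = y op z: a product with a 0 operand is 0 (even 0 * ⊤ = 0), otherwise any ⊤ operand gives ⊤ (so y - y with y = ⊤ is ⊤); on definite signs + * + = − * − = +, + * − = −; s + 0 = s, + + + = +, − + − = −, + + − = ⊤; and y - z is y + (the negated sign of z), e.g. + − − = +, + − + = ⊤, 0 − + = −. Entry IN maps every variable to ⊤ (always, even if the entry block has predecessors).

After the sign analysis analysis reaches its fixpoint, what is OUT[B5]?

Answer: {a: ⊤, b: -, c: ⊤, d: ⊤, e: ⊤, f: ⊤}

Working:
Converged values:
  B0:  IN=(all ⊤)  OUT=(all ⊤)
  B1:  IN=(all ⊤)  OUT={c:-; rest ⊤}
  B2:  IN={c:-; rest ⊤}  OUT=(all ⊤)
  B3:  IN=(all ⊤)  OUT=(all ⊤)
  B4:  IN=(all ⊤)  OUT=(all ⊤)
  B5:  IN=(all ⊤)  OUT={b:-; rest ⊤}
  B6:  IN={b:-; rest ⊤}  OUT={f:-; rest ⊤}

Merge at B5: IN[B5] = OUT[B4] = {a: ⊤, b: ⊤, c: ⊤, d: ⊤, e: ⊤, f: ⊤}
Applying B5's transfer function to that IN value gives OUT[B5] (row B5 above).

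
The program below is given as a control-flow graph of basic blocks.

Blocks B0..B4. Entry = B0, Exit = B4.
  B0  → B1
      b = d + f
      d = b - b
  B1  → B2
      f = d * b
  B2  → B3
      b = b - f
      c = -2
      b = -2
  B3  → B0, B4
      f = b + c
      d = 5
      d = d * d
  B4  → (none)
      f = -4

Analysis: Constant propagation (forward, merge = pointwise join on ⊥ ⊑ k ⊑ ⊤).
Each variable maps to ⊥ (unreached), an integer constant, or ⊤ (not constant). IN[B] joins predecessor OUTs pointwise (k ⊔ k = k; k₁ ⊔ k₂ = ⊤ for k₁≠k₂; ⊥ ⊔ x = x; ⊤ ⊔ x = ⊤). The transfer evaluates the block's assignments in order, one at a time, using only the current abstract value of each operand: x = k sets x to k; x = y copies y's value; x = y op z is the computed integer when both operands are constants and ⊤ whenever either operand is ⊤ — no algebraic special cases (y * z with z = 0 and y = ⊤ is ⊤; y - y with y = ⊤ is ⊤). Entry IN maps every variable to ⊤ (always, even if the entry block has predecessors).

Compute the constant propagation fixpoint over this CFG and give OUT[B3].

Answer: {a: ⊤, b: -2, c: -2, d: 25, e: ⊤, f: -4}

Working:
Per-block solution:
  B0: | IN=(all ⊤) | OUT=(all ⊤)
  B1: | IN=(all ⊤) | OUT=(all ⊤)
  B2: | IN=(all ⊤) | OUT={b:-2, c:-2; rest ⊤}
  B3: | IN={b:-2, c:-2; rest ⊤} | OUT={b:-2, c:-2, d:25, f:-4; rest ⊤}
  B4: | IN={b:-2, c:-2, d:25, f:-4; rest ⊤} | OUT={b:-2, c:-2, d:25, f:-4; rest ⊤}

Merge at B3: IN[B3] = OUT[B2] = {a: ⊤, b: -2, c: -2, d: ⊤, e: ⊤, f: ⊤}
Applying B3's transfer function to that IN value gives OUT[B3] (row B3 above).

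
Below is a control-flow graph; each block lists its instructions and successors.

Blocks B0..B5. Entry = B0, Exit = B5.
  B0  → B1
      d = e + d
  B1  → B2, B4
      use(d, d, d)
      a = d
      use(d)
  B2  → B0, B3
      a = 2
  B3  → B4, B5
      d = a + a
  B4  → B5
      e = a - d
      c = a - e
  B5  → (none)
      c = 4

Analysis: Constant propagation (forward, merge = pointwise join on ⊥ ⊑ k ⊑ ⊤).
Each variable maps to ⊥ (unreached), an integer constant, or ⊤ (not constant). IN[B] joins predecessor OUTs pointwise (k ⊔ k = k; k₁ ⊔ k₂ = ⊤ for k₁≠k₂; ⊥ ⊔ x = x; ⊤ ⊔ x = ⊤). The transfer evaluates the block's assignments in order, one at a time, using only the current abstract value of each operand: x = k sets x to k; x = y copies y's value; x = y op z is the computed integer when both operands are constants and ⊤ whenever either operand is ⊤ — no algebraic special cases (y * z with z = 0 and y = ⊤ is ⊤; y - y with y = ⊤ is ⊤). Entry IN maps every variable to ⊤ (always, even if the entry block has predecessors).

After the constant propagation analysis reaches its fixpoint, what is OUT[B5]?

Answer: {a: ⊤, b: ⊤, c: 4, d: ⊤, e: ⊤, f: ⊤}

Trace:
Converged values:
  B0:  IN=(all ⊤)  OUT=(all ⊤)
  B1:  IN=(all ⊤)  OUT=(all ⊤)
  B2:  IN=(all ⊤)  OUT={a:2; rest ⊤}
  B3:  IN={a:2; rest ⊤}  OUT={a:2, d:4; rest ⊤}
  B4:  IN=(all ⊤)  OUT=(all ⊤)
  B5:  IN=(all ⊤)  OUT={c:4; rest ⊤}

Merge at B5: IN[B5] = OUT[B3] ⊔ OUT[B4] = {a: ⊤, b: ⊤, c: ⊤, d: ⊤, e: ⊤, f: ⊤}
Applying B5's transfer function to that IN value gives OUT[B5] (row B5 above).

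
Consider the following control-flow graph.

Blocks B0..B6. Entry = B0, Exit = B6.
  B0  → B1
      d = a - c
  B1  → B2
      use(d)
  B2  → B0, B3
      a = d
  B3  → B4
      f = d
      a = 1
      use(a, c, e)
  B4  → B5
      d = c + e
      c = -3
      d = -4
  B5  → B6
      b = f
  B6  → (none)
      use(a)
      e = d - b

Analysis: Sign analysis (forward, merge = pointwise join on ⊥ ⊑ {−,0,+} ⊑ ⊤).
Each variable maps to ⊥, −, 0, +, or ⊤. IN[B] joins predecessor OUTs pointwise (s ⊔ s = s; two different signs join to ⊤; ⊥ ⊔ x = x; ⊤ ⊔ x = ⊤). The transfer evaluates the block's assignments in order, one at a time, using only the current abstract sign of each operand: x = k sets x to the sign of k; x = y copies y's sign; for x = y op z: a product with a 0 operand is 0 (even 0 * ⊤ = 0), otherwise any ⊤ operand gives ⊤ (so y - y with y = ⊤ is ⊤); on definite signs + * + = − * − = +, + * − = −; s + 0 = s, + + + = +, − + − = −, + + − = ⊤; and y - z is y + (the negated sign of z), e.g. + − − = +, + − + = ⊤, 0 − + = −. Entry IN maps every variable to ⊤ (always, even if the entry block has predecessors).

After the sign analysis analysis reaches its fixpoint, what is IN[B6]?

Answer: {a: +, b: ⊤, c: -, d: -, e: ⊤, f: ⊤}

Working:
Converged values:
  B0: | IN=(all ⊤) | OUT=(all ⊤)
  B1: | IN=(all ⊤) | OUT=(all ⊤)
  B2: | IN=(all ⊤) | OUT=(all ⊤)
  B3: | IN=(all ⊤) | OUT={a:+; rest ⊤}
  B4: | IN={a:+; rest ⊤} | OUT={a:+, c:-, d:-; rest ⊤}
  B5: | IN={a:+, c:-, d:-; rest ⊤} | OUT={a:+, c:-, d:-; rest ⊤}
  B6: | IN={a:+, c:-, d:-; rest ⊤} | OUT={a:+, c:-, d:-; rest ⊤}

Merge at B6: IN[B6] = OUT[B5] = {a: +, b: ⊤, c: -, d: -, e: ⊤, f: ⊤}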